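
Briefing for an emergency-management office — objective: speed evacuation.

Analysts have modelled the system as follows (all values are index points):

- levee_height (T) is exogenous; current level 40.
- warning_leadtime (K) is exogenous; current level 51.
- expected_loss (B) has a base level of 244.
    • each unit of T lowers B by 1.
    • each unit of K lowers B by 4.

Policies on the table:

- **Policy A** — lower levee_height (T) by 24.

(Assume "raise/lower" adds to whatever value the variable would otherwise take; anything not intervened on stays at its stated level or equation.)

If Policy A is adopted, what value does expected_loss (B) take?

24

Policy A (T − 24):
  T = 40 − 24 = 16
  K = 51
  B = 244 − 16 − 4·51 = 24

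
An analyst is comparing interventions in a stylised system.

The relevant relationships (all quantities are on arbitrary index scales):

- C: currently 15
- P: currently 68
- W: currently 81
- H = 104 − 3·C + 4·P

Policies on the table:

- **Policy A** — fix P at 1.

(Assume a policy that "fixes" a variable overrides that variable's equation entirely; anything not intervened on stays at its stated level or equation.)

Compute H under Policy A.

63

Policy A (P := 1):
  C = 15
  P = 1
  H = 104 − 3·15 + 4·1 = 63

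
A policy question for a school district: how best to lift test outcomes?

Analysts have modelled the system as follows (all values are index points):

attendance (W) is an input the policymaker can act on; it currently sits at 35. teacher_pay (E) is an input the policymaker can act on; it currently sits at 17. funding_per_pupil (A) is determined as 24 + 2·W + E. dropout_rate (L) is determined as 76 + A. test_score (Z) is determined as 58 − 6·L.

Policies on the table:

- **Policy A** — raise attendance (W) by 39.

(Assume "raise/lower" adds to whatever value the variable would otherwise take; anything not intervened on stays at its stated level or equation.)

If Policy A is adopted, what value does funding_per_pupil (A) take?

Policy A (W + 39):
  W = 35 + 39 = 74
  E = 17
  A = 24 + 2·74 + 17 = 189

189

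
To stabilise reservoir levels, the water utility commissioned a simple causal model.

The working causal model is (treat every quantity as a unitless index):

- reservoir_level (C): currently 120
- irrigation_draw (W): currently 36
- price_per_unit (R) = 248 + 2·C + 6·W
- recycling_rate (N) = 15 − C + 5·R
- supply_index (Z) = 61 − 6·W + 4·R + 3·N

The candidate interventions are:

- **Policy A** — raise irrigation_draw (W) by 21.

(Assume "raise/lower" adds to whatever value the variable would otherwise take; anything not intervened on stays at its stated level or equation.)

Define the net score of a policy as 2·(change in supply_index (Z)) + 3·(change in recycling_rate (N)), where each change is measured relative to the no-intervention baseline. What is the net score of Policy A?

6426

Baseline:
  C = 120
  W = 36
  R = 248 + 2·120 + 6·36 = 704
  N = 15 − 120 + 5·704 = 3415
  Z = 61 − 6·36 + 4·704 + 3·3415 = 12906
Policy A (W + 21):
  C = 120
  W = 36 + 21 = 57
  R = 248 + 2·120 + 6·57 = 830
  N = 15 − 120 + 5·830 = 4045
  Z = 61 − 6·57 + 4·830 + 3·4045 = 15174
ΔZ = 15174 − 12906 = 2268; ΔN = 4045 − 3415 = 630
Score = 2·2268 + 3·630 = 6426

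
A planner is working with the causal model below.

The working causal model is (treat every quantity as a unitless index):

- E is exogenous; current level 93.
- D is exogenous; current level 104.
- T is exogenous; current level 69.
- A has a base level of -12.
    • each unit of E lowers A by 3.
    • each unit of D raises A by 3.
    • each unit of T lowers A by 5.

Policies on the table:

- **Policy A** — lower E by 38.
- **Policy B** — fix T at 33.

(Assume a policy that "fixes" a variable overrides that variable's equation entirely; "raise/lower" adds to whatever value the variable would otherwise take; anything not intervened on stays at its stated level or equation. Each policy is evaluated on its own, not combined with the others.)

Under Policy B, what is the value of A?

-144

Policy B (T := 33):
  E = 93
  D = 104
  T = 33
  A = -12 − 3·93 + 3·104 − 5·33 = -144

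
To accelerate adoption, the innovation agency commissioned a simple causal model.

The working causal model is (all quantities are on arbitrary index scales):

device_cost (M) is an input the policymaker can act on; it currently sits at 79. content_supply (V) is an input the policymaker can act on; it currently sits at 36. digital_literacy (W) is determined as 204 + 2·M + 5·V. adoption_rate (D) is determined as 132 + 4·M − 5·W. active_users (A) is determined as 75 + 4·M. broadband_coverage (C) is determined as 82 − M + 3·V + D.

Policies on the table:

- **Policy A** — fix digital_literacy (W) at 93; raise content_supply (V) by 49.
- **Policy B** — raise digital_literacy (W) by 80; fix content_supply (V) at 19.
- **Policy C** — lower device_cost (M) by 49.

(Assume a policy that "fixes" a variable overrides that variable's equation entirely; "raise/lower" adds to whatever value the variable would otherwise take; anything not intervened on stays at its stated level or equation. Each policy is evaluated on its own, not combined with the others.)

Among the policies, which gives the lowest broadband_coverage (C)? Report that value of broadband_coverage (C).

Policy A (W := 93, V + 49):
  M = 79
  V = 36 + 49 = 85
  W = 93
  D = 132 + 4·79 − 5·93 = -17
  C = 82 − 79 + 3·85 + (-17) = 241
Policy B (W + 80, V := 19):
  M = 79
  V = 19
  W = 204 + 2·79 + 5·19 (+80 from intervention) = 537
  D = 132 + 4·79 − 5·537 = -2237
  C = 82 − 79 + 3·19 + (-2237) = -2177
Policy C (M − 49):
  M = 79 − 49 = 30
  V = 36
  W = 204 + 2·30 + 5·36 = 444
  D = 132 + 4·30 − 5·444 = -1968
  C = 82 − 30 + 3·36 + (-1968) = -1808
Comparing — Policy A: C=241, Policy B: C=-2177, Policy C: C=-1808. Lowest is -2177 (Policy B).

-2177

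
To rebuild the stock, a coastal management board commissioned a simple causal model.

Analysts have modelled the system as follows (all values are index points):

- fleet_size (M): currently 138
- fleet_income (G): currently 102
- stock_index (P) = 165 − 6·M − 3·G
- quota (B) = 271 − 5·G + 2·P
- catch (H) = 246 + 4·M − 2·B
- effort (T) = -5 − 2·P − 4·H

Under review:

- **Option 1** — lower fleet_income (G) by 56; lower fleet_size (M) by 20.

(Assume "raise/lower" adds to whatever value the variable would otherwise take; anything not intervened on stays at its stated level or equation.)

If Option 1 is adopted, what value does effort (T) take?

-12083

Option 1 (G − 56, M − 20):
  M = 138 − 20 = 118
  G = 102 − 56 = 46
  P = 165 − 6·118 − 3·46 = -681
  B = 271 − 5·46 + 2·(-681) = -1321
  H = 246 + 4·118 − 2·(-1321) = 3360
  T = -5 − 2·(-681) − 4·3360 = -12083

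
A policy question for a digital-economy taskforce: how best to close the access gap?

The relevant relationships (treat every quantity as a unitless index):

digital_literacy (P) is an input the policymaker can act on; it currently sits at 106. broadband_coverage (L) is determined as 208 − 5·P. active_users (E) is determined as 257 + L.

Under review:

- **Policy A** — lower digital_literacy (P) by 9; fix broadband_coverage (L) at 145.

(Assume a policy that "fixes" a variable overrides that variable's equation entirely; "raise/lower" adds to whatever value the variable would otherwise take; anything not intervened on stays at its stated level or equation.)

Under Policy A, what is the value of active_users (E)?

Policy A (P − 9, L := 145):
  P = 106 − 9 = 97
  L = 145
  E = 257 + 145 = 402

402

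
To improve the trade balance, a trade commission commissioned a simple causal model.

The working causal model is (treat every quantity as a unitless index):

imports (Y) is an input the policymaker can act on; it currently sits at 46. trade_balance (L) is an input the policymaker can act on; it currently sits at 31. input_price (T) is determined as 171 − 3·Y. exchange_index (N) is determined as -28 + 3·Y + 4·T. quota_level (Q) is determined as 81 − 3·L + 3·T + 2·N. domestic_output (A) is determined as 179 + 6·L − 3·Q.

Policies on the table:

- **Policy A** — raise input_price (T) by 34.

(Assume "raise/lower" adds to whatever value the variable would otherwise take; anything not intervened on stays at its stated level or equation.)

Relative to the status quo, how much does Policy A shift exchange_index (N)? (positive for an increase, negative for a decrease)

136

Baseline:
  Y = 46
  T = 171 − 3·46 = 33
  N = -28 + 3·46 + 4·33 = 242
Policy A (T + 34):
  Y = 46
  T = 171 − 3·46 (+34 from intervention) = 67
  N = -28 + 3·46 + 4·67 = 378
Change in N: 378 − 242 = 136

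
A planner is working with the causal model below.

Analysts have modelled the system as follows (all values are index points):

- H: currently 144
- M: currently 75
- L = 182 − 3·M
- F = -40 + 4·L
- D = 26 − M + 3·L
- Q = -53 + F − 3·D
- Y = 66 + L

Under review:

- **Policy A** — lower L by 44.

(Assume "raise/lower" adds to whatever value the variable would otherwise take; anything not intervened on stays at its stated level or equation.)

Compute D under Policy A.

Policy A (L − 44):
  M = 75
  L = 182 − 3·75 (−44 from intervention) = -87
  D = 26 − 75 + 3·(-87) = -310

-310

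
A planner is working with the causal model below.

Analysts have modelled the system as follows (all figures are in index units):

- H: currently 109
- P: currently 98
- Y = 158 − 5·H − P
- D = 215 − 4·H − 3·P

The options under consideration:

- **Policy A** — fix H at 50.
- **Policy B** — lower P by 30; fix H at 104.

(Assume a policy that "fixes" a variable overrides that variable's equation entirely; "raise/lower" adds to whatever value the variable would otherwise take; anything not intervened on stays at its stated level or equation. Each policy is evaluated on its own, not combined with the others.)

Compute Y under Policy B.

Policy B (P − 30, H := 104):
  H = 104
  P = 98 − 30 = 68
  Y = 158 − 5·104 − 68 = -430

-430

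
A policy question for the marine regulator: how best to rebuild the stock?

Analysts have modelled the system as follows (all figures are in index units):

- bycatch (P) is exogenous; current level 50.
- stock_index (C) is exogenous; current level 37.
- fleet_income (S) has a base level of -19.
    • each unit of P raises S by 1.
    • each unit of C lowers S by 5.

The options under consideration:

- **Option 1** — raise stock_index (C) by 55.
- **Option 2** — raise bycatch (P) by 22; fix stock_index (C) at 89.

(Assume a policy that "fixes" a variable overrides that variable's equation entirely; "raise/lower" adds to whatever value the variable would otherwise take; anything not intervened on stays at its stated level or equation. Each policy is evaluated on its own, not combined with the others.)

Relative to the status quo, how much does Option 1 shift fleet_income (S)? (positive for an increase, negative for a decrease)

-275

Baseline:
  P = 50
  C = 37
  S = -19 + 50 − 5·37 = -154
Option 1 (C + 55):
  P = 50
  C = 37 + 55 = 92
  S = -19 + 50 − 5·92 = -429
Change in S: -429 − (-154) = -275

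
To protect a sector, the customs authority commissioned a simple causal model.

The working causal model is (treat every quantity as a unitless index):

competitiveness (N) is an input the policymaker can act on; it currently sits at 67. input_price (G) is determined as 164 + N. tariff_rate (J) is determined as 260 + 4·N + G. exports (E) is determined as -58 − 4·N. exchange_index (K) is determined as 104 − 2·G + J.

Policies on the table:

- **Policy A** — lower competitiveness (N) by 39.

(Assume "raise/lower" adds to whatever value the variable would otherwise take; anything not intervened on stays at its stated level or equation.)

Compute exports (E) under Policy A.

Policy A (N − 39):
  N = 67 − 39 = 28
  E = -58 − 4·28 = -170

-170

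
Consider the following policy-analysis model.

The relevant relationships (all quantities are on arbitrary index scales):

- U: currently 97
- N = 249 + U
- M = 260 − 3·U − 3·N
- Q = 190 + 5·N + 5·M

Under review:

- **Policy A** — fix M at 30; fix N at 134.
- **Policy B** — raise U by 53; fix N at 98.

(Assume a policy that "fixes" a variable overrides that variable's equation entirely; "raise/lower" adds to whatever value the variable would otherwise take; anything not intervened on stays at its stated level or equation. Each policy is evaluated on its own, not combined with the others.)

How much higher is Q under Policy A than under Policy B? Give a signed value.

2750

Policy A (M := 30, N := 134):
  U = 97
  N = 134
  M = 30
  Q = 190 + 5·134 + 5·30 = 1010
Policy B (U + 53, N := 98):
  U = 97 + 53 = 150
  N = 98
  M = 260 − 3·150 − 3·98 = -484
  Q = 190 + 5·98 + 5·(-484) = -1740
Q: 1010 − (-1740) = 2750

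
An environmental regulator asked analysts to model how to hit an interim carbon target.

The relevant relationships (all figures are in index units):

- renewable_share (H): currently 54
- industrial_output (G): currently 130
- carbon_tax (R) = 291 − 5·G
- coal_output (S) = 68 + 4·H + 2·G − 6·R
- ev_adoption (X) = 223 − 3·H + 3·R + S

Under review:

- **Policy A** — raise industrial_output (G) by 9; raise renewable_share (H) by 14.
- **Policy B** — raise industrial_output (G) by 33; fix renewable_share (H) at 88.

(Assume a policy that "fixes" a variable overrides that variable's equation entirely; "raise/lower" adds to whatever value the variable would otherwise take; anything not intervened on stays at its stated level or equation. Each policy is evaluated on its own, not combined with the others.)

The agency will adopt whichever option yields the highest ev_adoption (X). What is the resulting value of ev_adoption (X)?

Policy A (G + 9, H + 14):
  H = 54 + 14 = 68
  G = 130 + 9 = 139
  R = 291 − 5·139 = -404
  S = 68 + 4·68 + 2·139 − 6·(-404) = 3042
  X = 223 − 3·68 + 3·(-404) + 3042 = 1849
Policy B (G + 33, H := 88):
  H = 88
  G = 130 + 33 = 163
  R = 291 − 5·163 = -524
  S = 68 + 4·88 + 2·163 − 6·(-524) = 3890
  X = 223 − 3·88 + 3·(-524) + 3890 = 2277
Comparing — Policy A: X=1849, Policy B: X=2277. Highest is 2277 (Policy B).

2277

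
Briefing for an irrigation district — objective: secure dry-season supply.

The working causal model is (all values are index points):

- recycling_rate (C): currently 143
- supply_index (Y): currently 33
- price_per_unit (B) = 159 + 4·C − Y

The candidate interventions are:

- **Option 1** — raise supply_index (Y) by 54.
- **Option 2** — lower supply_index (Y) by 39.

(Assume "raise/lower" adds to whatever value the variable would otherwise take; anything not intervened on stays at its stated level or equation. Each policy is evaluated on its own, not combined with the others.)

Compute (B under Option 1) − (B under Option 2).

-93

Option 1 (Y + 54):
  C = 143
  Y = 33 + 54 = 87
  B = 159 + 4·143 − 87 = 644
Option 2 (Y − 39):
  C = 143
  Y = 33 − 39 = -6
  B = 159 + 4·143 − (-6) = 737
B: 644 − 737 = -93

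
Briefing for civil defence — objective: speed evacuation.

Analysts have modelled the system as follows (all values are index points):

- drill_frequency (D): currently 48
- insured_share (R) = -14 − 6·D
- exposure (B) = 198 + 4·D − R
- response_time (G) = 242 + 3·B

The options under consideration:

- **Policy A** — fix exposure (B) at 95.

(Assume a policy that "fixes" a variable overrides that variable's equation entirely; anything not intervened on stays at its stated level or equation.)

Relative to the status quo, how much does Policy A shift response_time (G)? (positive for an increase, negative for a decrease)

Baseline:
  D = 48
  R = -14 − 6·48 = -302
  B = 198 + 4·48 − (-302) = 692
  G = 242 + 3·692 = 2318
Policy A (B := 95):
  D = 48
  R = -14 − 6·48 = -302
  B = 95
  G = 242 + 3·95 = 527
Change in G: 527 − 2318 = -1791

-1791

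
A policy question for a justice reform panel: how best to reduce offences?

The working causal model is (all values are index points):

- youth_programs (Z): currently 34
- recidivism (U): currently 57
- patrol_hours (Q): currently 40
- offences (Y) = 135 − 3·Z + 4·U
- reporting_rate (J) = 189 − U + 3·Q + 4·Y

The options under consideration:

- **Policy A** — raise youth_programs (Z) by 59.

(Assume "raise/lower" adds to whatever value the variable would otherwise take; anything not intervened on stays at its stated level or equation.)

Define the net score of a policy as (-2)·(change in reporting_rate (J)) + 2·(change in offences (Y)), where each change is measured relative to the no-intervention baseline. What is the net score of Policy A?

Baseline:
  Z = 34
  U = 57
  Q = 40
  Y = 135 − 3·34 + 4·57 = 261
  J = 189 − 57 + 3·40 + 4·261 = 1296
Policy A (Z + 59):
  Z = 34 + 59 = 93
  U = 57
  Q = 40
  Y = 135 − 3·93 + 4·57 = 84
  J = 189 − 57 + 3·40 + 4·84 = 588
ΔJ = 588 − 1296 = -708; ΔY = 84 − 261 = -177
Score = (-2)·(-708) + 2·(-177) = 1062

1062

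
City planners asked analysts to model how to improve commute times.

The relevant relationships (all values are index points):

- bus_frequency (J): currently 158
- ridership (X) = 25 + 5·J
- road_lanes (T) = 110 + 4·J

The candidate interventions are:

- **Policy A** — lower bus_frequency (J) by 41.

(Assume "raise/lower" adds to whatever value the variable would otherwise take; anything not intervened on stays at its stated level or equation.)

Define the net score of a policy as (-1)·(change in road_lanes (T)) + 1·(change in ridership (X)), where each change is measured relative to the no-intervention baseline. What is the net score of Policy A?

-41

Baseline:
  J = 158
  X = 25 + 5·158 = 815
  T = 110 + 4·158 = 742
Policy A (J − 41):
  J = 158 − 41 = 117
  X = 25 + 5·117 = 610
  T = 110 + 4·117 = 578
ΔT = 578 − 742 = -164; ΔX = 610 − 815 = -205
Score = (-1)·(-164) + 1·(-205) = -41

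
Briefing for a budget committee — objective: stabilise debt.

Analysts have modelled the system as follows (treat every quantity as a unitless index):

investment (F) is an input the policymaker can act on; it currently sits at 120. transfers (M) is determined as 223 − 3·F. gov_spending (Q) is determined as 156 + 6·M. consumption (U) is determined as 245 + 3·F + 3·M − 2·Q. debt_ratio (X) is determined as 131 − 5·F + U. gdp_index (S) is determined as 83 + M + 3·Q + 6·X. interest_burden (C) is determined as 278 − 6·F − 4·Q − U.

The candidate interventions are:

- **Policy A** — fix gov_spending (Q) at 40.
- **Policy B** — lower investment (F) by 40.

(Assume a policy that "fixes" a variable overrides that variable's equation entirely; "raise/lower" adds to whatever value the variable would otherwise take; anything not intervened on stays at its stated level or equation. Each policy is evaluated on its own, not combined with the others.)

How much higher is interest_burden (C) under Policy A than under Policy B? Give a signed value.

Policy A (Q := 40):
  F = 120
  M = 223 − 3·120 = -137
  Q = 40
  U = 245 + 3·120 + 3·(-137) − 2·40 = 114
  C = 278 − 6·120 − 4·40 − 114 = -716
Policy B (F − 40):
  F = 120 − 40 = 80
  M = 223 − 3·80 = -17
  Q = 156 + 6·(-17) = 54
  U = 245 + 3·80 + 3·(-17) − 2·54 = 326
  C = 278 − 6·80 − 4·54 − 326 = -744
C: -716 − (-744) = 28

28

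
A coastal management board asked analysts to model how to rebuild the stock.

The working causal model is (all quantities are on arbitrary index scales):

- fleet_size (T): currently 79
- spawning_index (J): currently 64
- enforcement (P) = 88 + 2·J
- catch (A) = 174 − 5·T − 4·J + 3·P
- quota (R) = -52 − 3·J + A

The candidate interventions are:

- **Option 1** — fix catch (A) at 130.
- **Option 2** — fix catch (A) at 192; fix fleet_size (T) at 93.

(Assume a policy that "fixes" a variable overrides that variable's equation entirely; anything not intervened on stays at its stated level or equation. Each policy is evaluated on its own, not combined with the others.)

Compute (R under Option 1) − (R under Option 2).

-62

Option 1 (A := 130):
  T = 79
  J = 64
  P = 88 + 2·64 = 216
  A = 130
  R = -52 − 3·64 + 130 = -114
Option 2 (A := 192, T := 93):
  T = 93
  J = 64
  P = 88 + 2·64 = 216
  A = 192
  R = -52 − 3·64 + 192 = -52
R: -114 − (-52) = -62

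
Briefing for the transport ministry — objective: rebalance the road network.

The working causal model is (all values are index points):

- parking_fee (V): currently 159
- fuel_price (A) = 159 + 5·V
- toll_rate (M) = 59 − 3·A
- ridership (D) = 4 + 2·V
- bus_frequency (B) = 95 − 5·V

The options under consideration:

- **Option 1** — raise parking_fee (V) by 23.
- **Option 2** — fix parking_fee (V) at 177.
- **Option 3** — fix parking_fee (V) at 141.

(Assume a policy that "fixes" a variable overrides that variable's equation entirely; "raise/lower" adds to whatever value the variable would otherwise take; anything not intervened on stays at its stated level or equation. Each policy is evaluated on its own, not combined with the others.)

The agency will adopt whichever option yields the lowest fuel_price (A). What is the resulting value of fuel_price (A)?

864

Option 1 (V + 23):
  V = 159 + 23 = 182
  A = 159 + 5·182 = 1069
Option 2 (V := 177):
  V = 177
  A = 159 + 5·177 = 1044
Option 3 (V := 141):
  V = 141
  A = 159 + 5·141 = 864
Comparing — Option 1: A=1069, Option 2: A=1044, Option 3: A=864. Lowest is 864 (Option 3).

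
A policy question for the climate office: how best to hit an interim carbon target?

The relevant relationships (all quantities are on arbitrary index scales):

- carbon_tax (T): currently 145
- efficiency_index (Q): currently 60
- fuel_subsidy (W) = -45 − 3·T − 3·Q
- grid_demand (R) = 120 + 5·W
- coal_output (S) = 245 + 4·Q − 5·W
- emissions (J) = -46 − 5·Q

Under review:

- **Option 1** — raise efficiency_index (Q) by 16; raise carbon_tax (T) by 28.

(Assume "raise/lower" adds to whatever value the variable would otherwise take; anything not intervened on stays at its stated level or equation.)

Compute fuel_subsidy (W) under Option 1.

Option 1 (Q + 16, T + 28):
  T = 145 + 28 = 173
  Q = 60 + 16 = 76
  W = -45 − 3·173 − 3·76 = -792

-792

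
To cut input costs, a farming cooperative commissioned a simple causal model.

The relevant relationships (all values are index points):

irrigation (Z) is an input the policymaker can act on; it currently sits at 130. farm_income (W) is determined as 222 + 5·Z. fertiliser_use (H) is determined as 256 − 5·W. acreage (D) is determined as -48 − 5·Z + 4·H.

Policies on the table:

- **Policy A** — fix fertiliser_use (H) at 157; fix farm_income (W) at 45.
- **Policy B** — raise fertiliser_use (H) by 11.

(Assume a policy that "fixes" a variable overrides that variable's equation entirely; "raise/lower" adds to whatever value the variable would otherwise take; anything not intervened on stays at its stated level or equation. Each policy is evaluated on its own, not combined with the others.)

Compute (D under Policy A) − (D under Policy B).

17000

Policy A (H := 157, W := 45):
  Z = 130
  W = 45
  H = 157
  D = -48 − 5·130 + 4·157 = -70
Policy B (H + 11):
  Z = 130
  W = 222 + 5·130 = 872
  H = 256 − 5·872 (+11 from intervention) = -4093
  D = -48 − 5·130 + 4·(-4093) = -17070
D: -70 − (-17070) = 17000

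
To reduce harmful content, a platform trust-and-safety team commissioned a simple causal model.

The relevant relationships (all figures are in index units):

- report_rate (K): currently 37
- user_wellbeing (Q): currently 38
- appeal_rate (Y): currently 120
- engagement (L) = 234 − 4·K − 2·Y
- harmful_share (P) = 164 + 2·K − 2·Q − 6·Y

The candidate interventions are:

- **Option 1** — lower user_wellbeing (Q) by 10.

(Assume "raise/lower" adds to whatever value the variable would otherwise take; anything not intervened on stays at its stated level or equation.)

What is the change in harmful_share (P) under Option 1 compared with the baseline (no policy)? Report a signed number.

Baseline:
  K = 37
  Q = 38
  Y = 120
  P = 164 + 2·37 − 2·38 − 6·120 = -558
Option 1 (Q − 10):
  K = 37
  Q = 38 − 10 = 28
  Y = 120
  P = 164 + 2·37 − 2·28 − 6·120 = -538
Change in P: -538 − (-558) = 20

20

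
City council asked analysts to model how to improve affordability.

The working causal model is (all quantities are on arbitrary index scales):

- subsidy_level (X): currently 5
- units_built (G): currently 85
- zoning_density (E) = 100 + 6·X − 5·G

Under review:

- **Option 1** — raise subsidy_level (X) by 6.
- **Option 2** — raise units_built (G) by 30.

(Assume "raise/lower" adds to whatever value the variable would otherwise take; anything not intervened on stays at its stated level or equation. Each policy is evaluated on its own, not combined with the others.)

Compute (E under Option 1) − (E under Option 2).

Option 1 (X + 6):
  X = 5 + 6 = 11
  G = 85
  E = 100 + 6·11 − 5·85 = -259
Option 2 (G + 30):
  X = 5
  G = 85 + 30 = 115
  E = 100 + 6·5 − 5·115 = -445
E: -259 − (-445) = 186

186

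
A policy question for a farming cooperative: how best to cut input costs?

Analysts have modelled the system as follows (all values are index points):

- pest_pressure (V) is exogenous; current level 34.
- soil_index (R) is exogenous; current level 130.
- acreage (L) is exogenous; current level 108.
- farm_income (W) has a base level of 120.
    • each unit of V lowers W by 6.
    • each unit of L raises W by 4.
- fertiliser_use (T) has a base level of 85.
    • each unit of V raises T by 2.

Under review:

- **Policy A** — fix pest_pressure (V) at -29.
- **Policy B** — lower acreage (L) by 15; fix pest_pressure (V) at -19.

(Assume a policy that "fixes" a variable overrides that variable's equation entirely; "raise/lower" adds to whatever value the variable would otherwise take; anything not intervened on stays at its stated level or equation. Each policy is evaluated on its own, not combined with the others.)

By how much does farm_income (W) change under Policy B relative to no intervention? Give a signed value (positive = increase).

Baseline:
  V = 34
  L = 108
  W = 120 − 6·34 + 4·108 = 348
Policy B (L − 15, V := -19):
  V = -19
  L = 108 − 15 = 93
  W = 120 − 6·(-19) + 4·93 = 606
Change in W: 606 − 348 = 258

258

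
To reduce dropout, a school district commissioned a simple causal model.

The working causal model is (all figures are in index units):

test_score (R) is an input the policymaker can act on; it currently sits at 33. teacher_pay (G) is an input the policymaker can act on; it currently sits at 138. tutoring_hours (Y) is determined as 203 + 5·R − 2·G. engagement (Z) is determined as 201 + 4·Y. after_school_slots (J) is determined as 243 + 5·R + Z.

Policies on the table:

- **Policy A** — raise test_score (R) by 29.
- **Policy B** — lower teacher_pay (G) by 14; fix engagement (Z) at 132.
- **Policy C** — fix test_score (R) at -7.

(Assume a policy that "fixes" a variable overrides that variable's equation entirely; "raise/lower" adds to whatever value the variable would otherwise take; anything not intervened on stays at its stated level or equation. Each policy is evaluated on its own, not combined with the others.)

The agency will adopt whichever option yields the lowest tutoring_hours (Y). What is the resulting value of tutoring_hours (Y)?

Policy A (R + 29):
  R = 33 + 29 = 62
  G = 138
  Y = 203 + 5·62 − 2·138 = 237
Policy B (G − 14, Z := 132):
  R = 33
  G = 138 − 14 = 124
  Y = 203 + 5·33 − 2·124 = 120
Policy C (R := -7):
  R = -7
  G = 138
  Y = 203 + 5·(-7) − 2·138 = -108
Comparing — Policy A: Y=237, Policy B: Y=120, Policy C: Y=-108. Lowest is -108 (Policy C).

-108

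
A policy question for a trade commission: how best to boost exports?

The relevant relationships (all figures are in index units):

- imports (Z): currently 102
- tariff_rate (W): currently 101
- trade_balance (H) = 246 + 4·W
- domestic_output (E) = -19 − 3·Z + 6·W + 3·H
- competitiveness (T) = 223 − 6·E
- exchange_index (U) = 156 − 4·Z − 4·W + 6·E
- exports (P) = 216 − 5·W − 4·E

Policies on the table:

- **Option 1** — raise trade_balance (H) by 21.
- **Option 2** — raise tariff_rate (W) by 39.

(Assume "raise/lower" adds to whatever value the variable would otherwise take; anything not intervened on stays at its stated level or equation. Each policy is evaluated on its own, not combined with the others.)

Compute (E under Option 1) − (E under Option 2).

-639

Option 1 (H + 21):
  Z = 102
  W = 101
  H = 246 + 4·101 (+21 from intervention) = 671
  E = -19 − 3·102 + 6·101 + 3·671 = 2294
Option 2 (W + 39):
  Z = 102
  W = 101 + 39 = 140
  H = 246 + 4·140 = 806
  E = -19 − 3·102 + 6·140 + 3·806 = 2933
E: 2294 − 2933 = -639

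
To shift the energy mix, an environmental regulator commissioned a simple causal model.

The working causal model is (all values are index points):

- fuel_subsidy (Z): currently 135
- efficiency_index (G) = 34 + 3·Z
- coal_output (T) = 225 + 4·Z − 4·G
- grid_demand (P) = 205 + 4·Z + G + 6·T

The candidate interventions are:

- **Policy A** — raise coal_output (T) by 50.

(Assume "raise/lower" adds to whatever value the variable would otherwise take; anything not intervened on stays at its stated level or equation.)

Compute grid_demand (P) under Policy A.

-4462

Policy A (T + 50):
  Z = 135
  G = 34 + 3·135 = 439
  T = 225 + 4·135 − 4·439 (+50 from intervention) = -941
  P = 205 + 4·135 + 439 + 6·(-941) = -4462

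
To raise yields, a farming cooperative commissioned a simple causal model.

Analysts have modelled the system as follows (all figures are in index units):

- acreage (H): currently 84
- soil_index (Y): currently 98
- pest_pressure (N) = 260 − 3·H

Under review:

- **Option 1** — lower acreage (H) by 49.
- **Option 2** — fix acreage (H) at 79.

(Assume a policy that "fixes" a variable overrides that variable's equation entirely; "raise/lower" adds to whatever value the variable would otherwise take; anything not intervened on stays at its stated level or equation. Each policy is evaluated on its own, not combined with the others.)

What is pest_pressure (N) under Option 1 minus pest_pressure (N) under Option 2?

132

Option 1 (H − 49):
  H = 84 − 49 = 35
  N = 260 − 3·35 = 155
Option 2 (H := 79):
  H = 79
  N = 260 − 3·79 = 23
N: 155 − 23 = 132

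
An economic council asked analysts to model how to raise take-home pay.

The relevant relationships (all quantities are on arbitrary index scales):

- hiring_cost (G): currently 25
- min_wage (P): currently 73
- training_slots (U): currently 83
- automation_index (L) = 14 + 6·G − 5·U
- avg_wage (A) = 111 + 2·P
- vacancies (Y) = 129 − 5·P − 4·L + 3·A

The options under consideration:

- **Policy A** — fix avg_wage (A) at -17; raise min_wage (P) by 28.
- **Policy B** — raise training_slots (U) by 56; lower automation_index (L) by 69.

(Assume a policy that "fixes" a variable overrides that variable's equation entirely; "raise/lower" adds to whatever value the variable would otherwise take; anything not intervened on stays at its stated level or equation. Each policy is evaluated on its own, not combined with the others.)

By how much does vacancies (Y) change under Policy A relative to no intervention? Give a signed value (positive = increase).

Baseline:
  G = 25
  P = 73
  U = 83
  L = 14 + 6·25 − 5·83 = -251
  A = 111 + 2·73 = 257
  Y = 129 − 5·73 − 4·(-251) + 3·257 = 1539
Policy A (A := -17, P + 28):
  G = 25
  P = 73 + 28 = 101
  U = 83
  L = 14 + 6·25 − 5·83 = -251
  A = -17
  Y = 129 − 5·101 − 4·(-251) + 3·(-17) = 577
Change in Y: 577 − 1539 = -962

-962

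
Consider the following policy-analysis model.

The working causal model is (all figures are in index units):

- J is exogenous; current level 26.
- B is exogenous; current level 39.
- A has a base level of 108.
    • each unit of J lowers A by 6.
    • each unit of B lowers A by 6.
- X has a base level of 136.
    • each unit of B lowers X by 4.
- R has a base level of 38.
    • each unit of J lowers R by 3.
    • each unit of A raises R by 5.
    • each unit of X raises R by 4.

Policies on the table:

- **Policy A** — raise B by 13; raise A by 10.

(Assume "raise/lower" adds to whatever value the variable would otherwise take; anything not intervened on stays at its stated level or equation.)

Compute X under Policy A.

-72

Policy A (B + 13, A + 10):
  B = 39 + 13 = 52
  X = 136 − 4·52 = -72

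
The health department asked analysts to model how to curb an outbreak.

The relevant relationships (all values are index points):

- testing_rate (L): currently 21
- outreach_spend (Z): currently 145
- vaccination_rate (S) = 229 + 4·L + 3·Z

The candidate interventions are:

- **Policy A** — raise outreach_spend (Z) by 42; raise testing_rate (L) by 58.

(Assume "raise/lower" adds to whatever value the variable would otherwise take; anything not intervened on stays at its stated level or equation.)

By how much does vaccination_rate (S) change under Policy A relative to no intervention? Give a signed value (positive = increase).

Baseline:
  L = 21
  Z = 145
  S = 229 + 4·21 + 3·145 = 748
Policy A (Z + 42, L + 58):
  L = 21 + 58 = 79
  Z = 145 + 42 = 187
  S = 229 + 4·79 + 3·187 = 1106
Change in S: 1106 − 748 = 358

358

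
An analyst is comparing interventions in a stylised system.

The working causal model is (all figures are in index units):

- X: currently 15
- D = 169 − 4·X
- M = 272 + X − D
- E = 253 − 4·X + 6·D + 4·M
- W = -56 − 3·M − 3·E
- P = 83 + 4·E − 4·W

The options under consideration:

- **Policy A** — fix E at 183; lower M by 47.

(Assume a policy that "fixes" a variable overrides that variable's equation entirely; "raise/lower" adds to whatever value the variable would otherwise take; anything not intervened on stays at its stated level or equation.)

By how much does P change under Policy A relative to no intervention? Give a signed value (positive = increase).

Baseline:
  X = 15
  D = 169 − 4·15 = 109
  M = 272 + 15 − 109 = 178
  E = 253 − 4·15 + 6·109 + 4·178 = 1559
  W = -56 − 3·178 − 3·1559 = -5267
  P = 83 + 4·1559 − 4·(-5267) = 27387
Policy A (E := 183, M − 47):
  X = 15
  D = 169 − 4·15 = 109
  M = 272 + 15 − 109 (−47 from intervention) = 131
  E = 183
  W = -56 − 3·131 − 3·183 = -998
  P = 83 + 4·183 − 4·(-998) = 4807
Change in P: 4807 − 27387 = -22580

-22580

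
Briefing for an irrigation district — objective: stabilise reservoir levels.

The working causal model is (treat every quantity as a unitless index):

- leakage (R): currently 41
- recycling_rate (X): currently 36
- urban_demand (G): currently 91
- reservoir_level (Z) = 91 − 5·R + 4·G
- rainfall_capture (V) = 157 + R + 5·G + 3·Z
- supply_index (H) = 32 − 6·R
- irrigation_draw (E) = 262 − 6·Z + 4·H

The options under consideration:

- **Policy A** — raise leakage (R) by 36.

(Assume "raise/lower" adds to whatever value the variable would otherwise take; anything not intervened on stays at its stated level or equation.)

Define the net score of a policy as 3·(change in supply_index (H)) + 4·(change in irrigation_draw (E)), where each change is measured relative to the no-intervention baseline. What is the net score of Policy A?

Baseline:
  R = 41
  G = 91
  Z = 91 − 5·41 + 4·91 = 250
  H = 32 − 6·41 = -214
  E = 262 − 6·250 + 4·(-214) = -2094
Policy A (R + 36):
  R = 41 + 36 = 77
  G = 91
  Z = 91 − 5·77 + 4·91 = 70
  H = 32 − 6·77 = -430
  E = 262 − 6·70 + 4·(-430) = -1878
ΔH = -430 − (-214) = -216; ΔE = -1878 − (-2094) = 216
Score = 3·(-216) + 4·216 = 216

216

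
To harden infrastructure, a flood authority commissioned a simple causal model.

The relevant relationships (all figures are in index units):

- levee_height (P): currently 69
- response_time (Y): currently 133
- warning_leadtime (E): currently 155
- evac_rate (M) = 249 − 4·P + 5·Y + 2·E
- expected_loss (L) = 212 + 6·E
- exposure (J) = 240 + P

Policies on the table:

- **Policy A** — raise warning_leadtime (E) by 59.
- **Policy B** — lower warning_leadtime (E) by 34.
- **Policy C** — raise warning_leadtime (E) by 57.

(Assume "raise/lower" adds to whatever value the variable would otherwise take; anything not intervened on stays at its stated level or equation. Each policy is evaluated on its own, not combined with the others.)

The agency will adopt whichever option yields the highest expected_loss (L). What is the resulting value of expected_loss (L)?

Policy A (E + 59):
  E = 155 + 59 = 214
  L = 212 + 6·214 = 1496
Policy B (E − 34):
  E = 155 − 34 = 121
  L = 212 + 6·121 = 938
Policy C (E + 57):
  E = 155 + 57 = 212
  L = 212 + 6·212 = 1484
Comparing — Policy A: L=1496, Policy B: L=938, Policy C: L=1484. Highest is 1496 (Policy A).

1496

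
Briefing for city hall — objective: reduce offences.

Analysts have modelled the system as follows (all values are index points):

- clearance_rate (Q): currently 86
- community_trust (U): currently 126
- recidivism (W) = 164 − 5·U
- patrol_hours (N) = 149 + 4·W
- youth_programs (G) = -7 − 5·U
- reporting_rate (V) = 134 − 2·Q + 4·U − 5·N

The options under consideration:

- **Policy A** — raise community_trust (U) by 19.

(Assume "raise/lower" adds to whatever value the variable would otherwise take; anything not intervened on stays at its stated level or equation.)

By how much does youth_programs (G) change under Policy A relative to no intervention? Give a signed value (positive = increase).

Baseline:
  U = 126
  G = -7 − 5·126 = -637
Policy A (U + 19):
  U = 126 + 19 = 145
  G = -7 − 5·145 = -732
Change in G: -732 − (-637) = -95

-95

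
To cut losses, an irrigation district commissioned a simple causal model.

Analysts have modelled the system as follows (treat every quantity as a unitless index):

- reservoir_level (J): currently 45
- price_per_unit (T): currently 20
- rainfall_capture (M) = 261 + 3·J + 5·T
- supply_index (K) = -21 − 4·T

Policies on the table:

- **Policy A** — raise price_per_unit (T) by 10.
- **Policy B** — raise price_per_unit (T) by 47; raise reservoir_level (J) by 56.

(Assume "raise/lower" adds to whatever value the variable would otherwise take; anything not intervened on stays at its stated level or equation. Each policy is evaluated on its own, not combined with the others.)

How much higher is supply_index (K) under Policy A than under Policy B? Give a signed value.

148

Policy A (T + 10):
  T = 20 + 10 = 30
  K = -21 − 4·30 = -141
Policy B (T + 47, J + 56):
  T = 20 + 47 = 67
  K = -21 − 4·67 = -289
K: -141 − (-289) = 148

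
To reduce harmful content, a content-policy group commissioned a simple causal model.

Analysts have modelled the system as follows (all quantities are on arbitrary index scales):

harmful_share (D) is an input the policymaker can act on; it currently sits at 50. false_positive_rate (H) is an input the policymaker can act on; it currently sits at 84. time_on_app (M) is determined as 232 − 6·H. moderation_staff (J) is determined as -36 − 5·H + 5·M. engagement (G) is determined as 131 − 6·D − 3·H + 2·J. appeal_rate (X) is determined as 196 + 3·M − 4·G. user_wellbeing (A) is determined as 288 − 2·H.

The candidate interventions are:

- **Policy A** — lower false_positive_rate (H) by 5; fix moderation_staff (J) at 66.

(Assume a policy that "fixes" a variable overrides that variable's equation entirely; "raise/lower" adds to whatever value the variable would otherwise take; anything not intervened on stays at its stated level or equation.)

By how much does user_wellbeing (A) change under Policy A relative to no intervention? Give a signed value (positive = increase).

10

Baseline:
  H = 84
  A = 288 − 2·84 = 120
Policy A (H − 5, J := 66):
  H = 84 − 5 = 79
  A = 288 − 2·79 = 130
Change in A: 130 − 120 = 10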